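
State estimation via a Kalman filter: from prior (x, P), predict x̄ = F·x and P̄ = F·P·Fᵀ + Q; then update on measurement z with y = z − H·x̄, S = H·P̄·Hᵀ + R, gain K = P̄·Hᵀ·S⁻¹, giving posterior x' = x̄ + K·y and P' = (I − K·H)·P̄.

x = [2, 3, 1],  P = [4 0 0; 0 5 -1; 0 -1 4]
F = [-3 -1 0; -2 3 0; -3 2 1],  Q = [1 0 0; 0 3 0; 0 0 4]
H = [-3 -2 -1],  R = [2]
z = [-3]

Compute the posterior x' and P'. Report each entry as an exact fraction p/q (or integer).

x' = [-809/130, 4882/585, 643/130]
P' = [2211/130 -1372/65 -1107/130; -1372/65 16222/585 534/65; -1107/130 534/65 1239/130]

x̄ = F·x = [-9, 5, 1]
P̄ = F·P·Fᵀ + Q = [42 9 27; 9 64 51; 27 51 60]
y = z − H·x̄ = [-19]
S = H·P̄·Hᵀ + R = [1170]
K = P̄·Hᵀ·S⁻¹ = [-19/130; -103/585; -27/130]
x' = x̄ + K·y = [-809/130, 4882/585, 643/130]
P' = (I − K·H)·P̄ = [2211/130 -1372/65 -1107/130; -1372/65 16222/585 534/65; -1107/130 534/65 1239/130]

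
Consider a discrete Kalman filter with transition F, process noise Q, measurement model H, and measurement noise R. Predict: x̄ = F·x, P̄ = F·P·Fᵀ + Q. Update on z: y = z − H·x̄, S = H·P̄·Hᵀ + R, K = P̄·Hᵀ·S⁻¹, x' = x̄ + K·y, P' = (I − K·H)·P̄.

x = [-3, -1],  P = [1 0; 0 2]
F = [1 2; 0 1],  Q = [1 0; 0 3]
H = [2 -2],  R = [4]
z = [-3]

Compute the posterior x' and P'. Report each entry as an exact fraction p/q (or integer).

x̄ = F·x = [-5, -1]
P̄ = F·P·Fᵀ + Q = [10 4; 4 5]
y = z − H·x̄ = [5]
S = H·P̄·Hᵀ + R = [32]
K = P̄·Hᵀ·S⁻¹ = [3/8; -1/16]
x' = x̄ + K·y = [-25/8, -21/16]
P' = (I − K·H)·P̄ = [11/2 19/4; 19/4 39/8]

x' = [-25/8, -21/16]
P' = [11/2 19/4; 19/4 39/8]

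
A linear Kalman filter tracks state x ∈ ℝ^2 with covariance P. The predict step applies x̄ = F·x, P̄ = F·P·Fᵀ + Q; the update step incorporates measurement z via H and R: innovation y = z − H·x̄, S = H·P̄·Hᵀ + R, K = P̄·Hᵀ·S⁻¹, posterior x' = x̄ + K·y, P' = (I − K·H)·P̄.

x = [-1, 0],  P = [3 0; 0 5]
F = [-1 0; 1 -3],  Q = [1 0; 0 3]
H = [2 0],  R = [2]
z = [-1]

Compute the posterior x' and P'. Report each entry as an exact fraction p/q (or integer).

x̄ = F·x = [1, -1]
P̄ = F·P·Fᵀ + Q = [4 -3; -3 51]
y = z − H·x̄ = [-3]
S = H·P̄·Hᵀ + R = [18]
K = P̄·Hᵀ·S⁻¹ = [4/9; -1/3]
x' = x̄ + K·y = [-1/3, 0]
P' = (I − K·H)·P̄ = [4/9 -1/3; -1/3 49]

x' = [-1/3, 0]
P' = [4/9 -1/3; -1/3 49]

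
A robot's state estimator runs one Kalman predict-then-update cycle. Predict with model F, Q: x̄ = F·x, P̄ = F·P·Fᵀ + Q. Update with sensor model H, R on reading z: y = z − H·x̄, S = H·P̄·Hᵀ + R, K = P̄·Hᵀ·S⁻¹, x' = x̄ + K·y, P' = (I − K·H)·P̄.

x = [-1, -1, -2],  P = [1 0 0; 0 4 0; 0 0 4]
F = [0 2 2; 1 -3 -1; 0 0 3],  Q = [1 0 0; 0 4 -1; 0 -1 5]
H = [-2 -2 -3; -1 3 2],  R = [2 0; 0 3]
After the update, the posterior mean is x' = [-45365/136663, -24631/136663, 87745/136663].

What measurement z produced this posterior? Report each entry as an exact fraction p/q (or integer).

x̄ = F·x = [-6, 4, -6]
P̄ = F·P·Fᵀ + Q = [33 -32 24; -32 45 -13; 24 -13 41]
S = H·P̄·Hᵀ + R = [559 -177; -177 545]
K = P̄·Hᵀ·S⁻¹ = [-54667/273326 -58377/273326; 16021/136663 40560/136663; -37831/136663 -7522/136663]
x' − x̄ = [774613/136663, -571283/136663, 907723/136663] = K·y
y = (KᵀK)⁻¹·Kᵀ·(x' − x̄) = [-23, -5]
z = y + H·x̄ = [-23, -5] + [22, 6] = [-1, 1]

z = [-1, 1]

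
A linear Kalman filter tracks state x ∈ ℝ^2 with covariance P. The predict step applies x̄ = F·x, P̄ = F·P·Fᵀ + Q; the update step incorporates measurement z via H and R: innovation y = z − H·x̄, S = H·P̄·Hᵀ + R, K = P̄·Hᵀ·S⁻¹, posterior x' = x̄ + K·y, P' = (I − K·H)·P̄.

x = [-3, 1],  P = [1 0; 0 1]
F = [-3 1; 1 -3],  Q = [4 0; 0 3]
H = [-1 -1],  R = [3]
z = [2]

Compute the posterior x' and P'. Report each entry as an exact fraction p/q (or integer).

x' = [22/3, -25/3]
P' = [94/9 -82/9; -82/9 185/18]

x̄ = F·x = [10, -6]
P̄ = F·P·Fᵀ + Q = [14 -6; -6 13]
y = z − H·x̄ = [6]
S = H·P̄·Hᵀ + R = [18]
K = P̄·Hᵀ·S⁻¹ = [-4/9; -7/18]
x' = x̄ + K·y = [22/3, -25/3]
P' = (I − K·H)·P̄ = [94/9 -82/9; -82/9 185/18]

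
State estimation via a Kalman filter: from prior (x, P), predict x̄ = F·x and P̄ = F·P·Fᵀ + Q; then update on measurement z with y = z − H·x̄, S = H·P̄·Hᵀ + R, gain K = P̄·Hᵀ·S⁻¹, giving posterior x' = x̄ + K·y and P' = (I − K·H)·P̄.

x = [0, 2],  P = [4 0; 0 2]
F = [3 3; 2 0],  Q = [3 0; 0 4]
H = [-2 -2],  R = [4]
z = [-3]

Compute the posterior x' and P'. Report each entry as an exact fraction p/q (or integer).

x̄ = F·x = [6, 0]
P̄ = F·P·Fᵀ + Q = [57 24; 24 20]
y = z − H·x̄ = [9]
S = H·P̄·Hᵀ + R = [504]
K = P̄·Hᵀ·S⁻¹ = [-9/28; -11/63]
x' = x̄ + K·y = [87/28, -11/7]
P' = (I − K·H)·P̄ = [69/14 -30/7; -30/7 292/63]

x' = [87/28, -11/7]
P' = [69/14 -30/7; -30/7 292/63]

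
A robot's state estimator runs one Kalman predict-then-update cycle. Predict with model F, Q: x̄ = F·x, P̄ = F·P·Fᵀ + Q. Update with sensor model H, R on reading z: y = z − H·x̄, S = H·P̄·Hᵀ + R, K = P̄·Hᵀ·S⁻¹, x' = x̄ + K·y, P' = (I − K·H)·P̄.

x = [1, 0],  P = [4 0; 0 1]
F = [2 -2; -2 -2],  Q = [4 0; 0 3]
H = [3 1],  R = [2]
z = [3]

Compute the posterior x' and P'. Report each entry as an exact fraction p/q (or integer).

x̄ = F·x = [2, -2]
P̄ = F·P·Fᵀ + Q = [24 -12; -12 23]
y = z − H·x̄ = [-1]
S = H·P̄·Hᵀ + R = [169]
K = P̄·Hᵀ·S⁻¹ = [60/169; -1/13]
x' = x̄ + K·y = [278/169, -25/13]
P' = (I − K·H)·P̄ = [456/169 -96/13; -96/13 22]

x' = [278/169, -25/13]
P' = [456/169 -96/13; -96/13 22]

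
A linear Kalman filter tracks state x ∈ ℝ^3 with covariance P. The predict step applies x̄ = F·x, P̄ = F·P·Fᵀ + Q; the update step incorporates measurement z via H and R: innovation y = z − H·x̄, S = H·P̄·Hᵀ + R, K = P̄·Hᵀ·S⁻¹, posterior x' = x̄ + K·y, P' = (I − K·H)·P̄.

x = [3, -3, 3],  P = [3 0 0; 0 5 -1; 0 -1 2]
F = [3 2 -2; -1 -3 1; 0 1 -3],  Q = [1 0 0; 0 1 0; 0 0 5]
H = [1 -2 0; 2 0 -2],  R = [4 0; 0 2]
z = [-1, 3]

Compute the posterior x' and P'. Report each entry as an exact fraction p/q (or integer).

x̄ = F·x = [-3, 9, -12]
P̄ = F·P·Fᵀ + Q = [64 -51 30; -51 57 -31; 30 -31 34]
y = z − H·x̄ = [20, -15]
S = H·P̄·Hᵀ + R = [500 148; 148 154]
K = P̄·Hᵀ·S⁻¹ = [3875/13774 1179/6887; -9745/27548 1105/13774; 1919/6887 -2202/6887]
x' = x̄ + K·y = [404/6887, 9941/13774, -11234/6887]
P' = (I − K·H)·P̄ = [38971/6887 31221/13774 37792/6887; 31221/13774 50711/27548 15058/6887; 37792/6887 15058/6887 39994/6887]

x' = [404/6887, 9941/13774, -11234/6887]
P' = [38971/6887 31221/13774 37792/6887; 31221/13774 50711/27548 15058/6887; 37792/6887 15058/6887 39994/6887]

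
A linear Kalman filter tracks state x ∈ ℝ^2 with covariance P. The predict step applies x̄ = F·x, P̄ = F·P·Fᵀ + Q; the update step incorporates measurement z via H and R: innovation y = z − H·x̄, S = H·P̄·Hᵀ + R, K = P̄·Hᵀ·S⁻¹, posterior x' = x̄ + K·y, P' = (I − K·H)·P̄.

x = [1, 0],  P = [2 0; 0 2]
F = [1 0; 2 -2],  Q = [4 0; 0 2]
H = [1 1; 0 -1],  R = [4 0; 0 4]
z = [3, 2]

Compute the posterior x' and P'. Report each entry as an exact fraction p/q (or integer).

x' = [153/77, -10/77]
P' = [208/77 -76/77; -76/77 164/77]

x̄ = F·x = [1, 2]
P̄ = F·P·Fᵀ + Q = [6 4; 4 18]
y = z − H·x̄ = [0, 4]
S = H·P̄·Hᵀ + R = [36 -22; -22 22]
K = P̄·Hᵀ·S⁻¹ = [3/7 19/77; 2/7 -41/77]
x' = x̄ + K·y = [153/77, -10/77]
P' = (I − K·H)·P̄ = [208/77 -76/77; -76/77 164/77]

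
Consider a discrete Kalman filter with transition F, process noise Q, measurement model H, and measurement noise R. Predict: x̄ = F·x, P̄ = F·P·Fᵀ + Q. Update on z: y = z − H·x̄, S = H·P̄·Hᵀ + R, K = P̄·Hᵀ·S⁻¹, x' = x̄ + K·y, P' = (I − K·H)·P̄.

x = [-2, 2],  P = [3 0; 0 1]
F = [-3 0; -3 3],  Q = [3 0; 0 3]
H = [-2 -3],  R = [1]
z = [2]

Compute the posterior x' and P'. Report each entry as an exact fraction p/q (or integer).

x̄ = F·x = [6, 12]
P̄ = F·P·Fᵀ + Q = [30 27; 27 39]
y = z − H·x̄ = [50]
S = H·P̄·Hᵀ + R = [796]
K = P̄·Hᵀ·S⁻¹ = [-141/796; -171/796]
x' = x̄ + K·y = [-1137/398, 501/398]
P' = (I − K·H)·P̄ = [3999/796 -2619/796; -2619/796 1803/796]

x' = [-1137/398, 501/398]
P' = [3999/796 -2619/796; -2619/796 1803/796]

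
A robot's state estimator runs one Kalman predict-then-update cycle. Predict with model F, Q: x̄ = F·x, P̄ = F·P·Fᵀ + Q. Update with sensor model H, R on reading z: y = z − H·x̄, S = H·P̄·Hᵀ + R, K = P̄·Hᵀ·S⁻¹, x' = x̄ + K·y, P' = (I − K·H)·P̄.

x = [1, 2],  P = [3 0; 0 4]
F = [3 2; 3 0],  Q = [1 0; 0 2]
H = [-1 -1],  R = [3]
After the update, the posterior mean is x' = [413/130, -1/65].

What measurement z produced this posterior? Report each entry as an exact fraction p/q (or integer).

x̄ = F·x = [7, 3]
P̄ = F·P·Fᵀ + Q = [44 27; 27 29]
S = H·P̄·Hᵀ + R = [130]
K = P̄·Hᵀ·S⁻¹ = [-71/130; -28/65]
x' − x̄ = [-497/130, -196/65] = K·y
y = (KᵀK)⁻¹·Kᵀ·(x' − x̄) = [7]
z = y + H·x̄ = [7] + [-10] = [-3]

z = [-3]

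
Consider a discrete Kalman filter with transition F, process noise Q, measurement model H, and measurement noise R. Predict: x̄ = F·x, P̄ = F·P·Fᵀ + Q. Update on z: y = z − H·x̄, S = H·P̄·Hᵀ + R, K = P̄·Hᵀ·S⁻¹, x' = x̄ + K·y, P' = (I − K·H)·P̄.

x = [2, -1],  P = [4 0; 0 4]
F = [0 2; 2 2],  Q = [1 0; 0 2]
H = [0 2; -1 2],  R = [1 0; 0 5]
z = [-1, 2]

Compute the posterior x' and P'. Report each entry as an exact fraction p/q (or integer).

x' = [-3136/1031, -502/1031]
P' = [7813/2062 362/1031; 362/1031 246/1031]

x̄ = F·x = [-2, 2]
P̄ = F·P·Fᵀ + Q = [17 16; 16 34]
y = z − H·x̄ = [-5, -4]
S = H·P̄·Hᵀ + R = [137 104; 104 94]
K = P̄·Hᵀ·S⁻¹ = [724/1031 -1273/2062; 492/1031 26/1031]
x' = x̄ + K·y = [-3136/1031, -502/1031]
P' = (I − K·H)·P̄ = [7813/2062 362/1031; 362/1031 246/1031]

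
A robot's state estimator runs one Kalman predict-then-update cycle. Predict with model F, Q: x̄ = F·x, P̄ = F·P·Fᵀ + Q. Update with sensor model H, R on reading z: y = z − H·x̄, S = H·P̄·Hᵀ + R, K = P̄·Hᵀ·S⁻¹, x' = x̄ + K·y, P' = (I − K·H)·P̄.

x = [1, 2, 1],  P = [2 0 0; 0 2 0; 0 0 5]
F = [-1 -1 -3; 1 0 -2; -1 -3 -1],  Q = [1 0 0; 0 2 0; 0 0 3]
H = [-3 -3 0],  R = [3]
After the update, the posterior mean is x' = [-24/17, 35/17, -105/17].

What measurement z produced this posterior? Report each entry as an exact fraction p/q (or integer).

x̄ = F·x = [-6, -1, -8]
P̄ = F·P·Fᵀ + Q = [50 28 23; 28 24 8; 23 8 28]
S = H·P̄·Hᵀ + R = [1173]
K = P̄·Hᵀ·S⁻¹ = [-78/391; -52/391; -31/391]
x' − x̄ = [78/17, 52/17, 31/17] = K·y
y = (KᵀK)⁻¹·Kᵀ·(x' − x̄) = [-23]
z = y + H·x̄ = [-23] + [21] = [-2]

z = [-2]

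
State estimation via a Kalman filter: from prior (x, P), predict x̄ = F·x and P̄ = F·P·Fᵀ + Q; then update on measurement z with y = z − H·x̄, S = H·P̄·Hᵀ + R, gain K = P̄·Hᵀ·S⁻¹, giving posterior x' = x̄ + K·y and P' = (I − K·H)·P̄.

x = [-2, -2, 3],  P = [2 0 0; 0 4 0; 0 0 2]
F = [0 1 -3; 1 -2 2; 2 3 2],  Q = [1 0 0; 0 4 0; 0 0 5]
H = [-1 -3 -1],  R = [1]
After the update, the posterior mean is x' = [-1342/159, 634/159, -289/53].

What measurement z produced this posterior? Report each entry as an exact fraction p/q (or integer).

z = [2]

x̄ = F·x = [-11, 8, -4]
P̄ = F·P·Fᵀ + Q = [23 -20 0; -20 30 -12; 0 -12 57]
S = H·P̄·Hᵀ + R = [159]
K = P̄·Hᵀ·S⁻¹ = [37/159; -58/159; -7/53]
x' − x̄ = [407/159, -638/159, -77/53] = K·y
y = (KᵀK)⁻¹·Kᵀ·(x' − x̄) = [11]
z = y + H·x̄ = [11] + [-9] = [2]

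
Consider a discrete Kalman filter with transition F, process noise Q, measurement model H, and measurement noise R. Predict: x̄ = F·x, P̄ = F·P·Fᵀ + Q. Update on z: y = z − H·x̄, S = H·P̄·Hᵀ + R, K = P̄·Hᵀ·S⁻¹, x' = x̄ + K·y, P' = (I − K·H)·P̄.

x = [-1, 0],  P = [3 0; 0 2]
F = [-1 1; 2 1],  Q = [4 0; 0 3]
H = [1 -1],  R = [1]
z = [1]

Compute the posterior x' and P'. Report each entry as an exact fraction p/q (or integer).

x' = [9/35, -4/5]
P' = [146/35 19/5; 19/5 22/5]

x̄ = F·x = [1, -2]
P̄ = F·P·Fᵀ + Q = [9 -4; -4 17]
y = z − H·x̄ = [-2]
S = H·P̄·Hᵀ + R = [35]
K = P̄·Hᵀ·S⁻¹ = [13/35; -3/5]
x' = x̄ + K·y = [9/35, -4/5]
P' = (I − K·H)·P̄ = [146/35 19/5; 19/5 22/5]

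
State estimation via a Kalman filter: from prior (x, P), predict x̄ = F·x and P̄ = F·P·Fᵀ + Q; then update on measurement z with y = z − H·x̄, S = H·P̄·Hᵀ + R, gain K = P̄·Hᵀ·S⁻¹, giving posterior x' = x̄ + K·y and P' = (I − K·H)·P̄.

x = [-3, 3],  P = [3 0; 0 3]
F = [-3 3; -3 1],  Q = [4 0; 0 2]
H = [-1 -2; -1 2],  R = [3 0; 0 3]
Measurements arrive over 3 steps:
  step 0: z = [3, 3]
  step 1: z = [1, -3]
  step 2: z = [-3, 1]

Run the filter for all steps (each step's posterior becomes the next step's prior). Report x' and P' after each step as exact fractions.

step 0: x' = [-24306/10085, -252/10085], P' = [13962/10085 324/10085; 324/10085 3648/10085]
step 1: x' = [18237958/22019665, -16674634/22019665], P' = [27582198/22019665 1194426/22019665; 1194426/22019665 7789092/22019665]
step 2: x' = [27949979036/43364554421, 41612874320/43364554421], P' = [54205106826/43364554421 2315465514/43364554421; 2315465514/43364554421 15321320184/43364554421]

step 0: x̄ = F·x = [18, 12]
step 0: P̄ = F·P·Fᵀ + Q = [58 36; 36 32]
step 0: y = z − H·x̄ = [45, -3]
step 0: S = H·P̄·Hᵀ + R = [333 -70; -70 45]
step 0: K = P̄·Hᵀ·S⁻¹ = [-974/2017 -4438/10085; -508/2017 2324/10085]
step 0: x' = x̄ + K·y = [-24306/10085, -252/10085]
step 0: P' = (I − K·H)·P̄ = [13962/10085 324/10085; 324/10085 3648/10085]
step 1: x̄ = F·x = [72162/10085, 72666/10085]
step 1: P̄ = F·P·Fᵀ + Q = [192998/10085 132714/10085; 132714/10085 147532/10085]
step 1: y = z − H·x̄ = [227579/10085, -20685/2017]
step 1: S = H·P̄·Hᵀ + R = [1344237/10085 -79426/2017; -79426/2017 56505/2017]
step 1: K = P̄·Hᵀ·S⁻¹ = [-1998070/4403933 -8397782/22019665; -1118174/4403933 4794586/22019665]
step 1: x' = x̄ + K·y = [18237958/22019665, -16674634/22019665]
step 1: P' = (I − K·H)·P̄ = [27582198/22019665 1194426/22019665; 1194426/22019665 7789092/22019665]
step 2: x̄ = F·x = [-104737776/22019665, -71388508/22019665]
step 2: P̄ = F·P·Fᵀ + Q = [384920602/22019665 257273946/22019665; 257273946/22019665 292901648/22019665]
step 2: y = z − H·x̄ = [-313573787/22019665, 12011781/4403933]
step 2: S = H·P̄·Hᵀ + R = [2651681973/22019665 -157337198/4403933; -157337198/4403933 118698081/4403933]
step 2: K = P̄·Hᵀ·S⁻¹ = [-19612012618/43364554421 -16524725266/43364554421; -10986035294/43364554421 9442391618/43364554421]
step 2: x' = x̄ + K·y = [27949979036/43364554421, 41612874320/43364554421]
step 2: P' = (I − K·H)·P̄ = [54205106826/43364554421 2315465514/43364554421; 2315465514/43364554421 15321320184/43364554421]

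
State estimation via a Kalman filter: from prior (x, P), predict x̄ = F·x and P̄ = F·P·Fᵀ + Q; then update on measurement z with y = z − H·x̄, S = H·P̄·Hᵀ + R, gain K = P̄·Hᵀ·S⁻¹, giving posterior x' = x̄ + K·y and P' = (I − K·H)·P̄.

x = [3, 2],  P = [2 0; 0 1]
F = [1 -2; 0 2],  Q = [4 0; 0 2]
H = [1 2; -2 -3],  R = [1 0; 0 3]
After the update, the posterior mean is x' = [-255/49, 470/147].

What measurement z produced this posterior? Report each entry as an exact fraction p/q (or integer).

x̄ = F·x = [-1, 4]
P̄ = F·P·Fᵀ + Q = [10 -4; -4 6]
S = H·P̄·Hᵀ + R = [19 -28; -28 49]
K = P̄·Hᵀ·S⁻¹ = [-6/7 -32/49; 16/21 34/147]
x' − x̄ = [-206/49, -118/147] = K·y
y = (KᵀK)⁻¹·Kᵀ·(x' − x̄) = [-5, 13]
z = y + H·x̄ = [-5, 13] + [7, -10] = [2, 3]

z = [2, 3]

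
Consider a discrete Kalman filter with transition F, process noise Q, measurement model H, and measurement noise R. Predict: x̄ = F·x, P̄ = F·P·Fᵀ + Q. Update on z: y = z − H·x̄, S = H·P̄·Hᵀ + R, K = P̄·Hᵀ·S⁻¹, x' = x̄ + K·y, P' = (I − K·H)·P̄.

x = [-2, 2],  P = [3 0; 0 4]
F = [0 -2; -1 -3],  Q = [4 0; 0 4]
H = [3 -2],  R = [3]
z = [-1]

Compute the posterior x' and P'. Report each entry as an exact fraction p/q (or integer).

x̄ = F·x = [-4, -4]
P̄ = F·P·Fᵀ + Q = [20 24; 24 43]
y = z − H·x̄ = [3]
S = H·P̄·Hᵀ + R = [67]
K = P̄·Hᵀ·S⁻¹ = [12/67; -14/67]
x' = x̄ + K·y = [-232/67, -310/67]
P' = (I − K·H)·P̄ = [1196/67 1776/67; 1776/67 2685/67]

x' = [-232/67, -310/67]
P' = [1196/67 1776/67; 1776/67 2685/67]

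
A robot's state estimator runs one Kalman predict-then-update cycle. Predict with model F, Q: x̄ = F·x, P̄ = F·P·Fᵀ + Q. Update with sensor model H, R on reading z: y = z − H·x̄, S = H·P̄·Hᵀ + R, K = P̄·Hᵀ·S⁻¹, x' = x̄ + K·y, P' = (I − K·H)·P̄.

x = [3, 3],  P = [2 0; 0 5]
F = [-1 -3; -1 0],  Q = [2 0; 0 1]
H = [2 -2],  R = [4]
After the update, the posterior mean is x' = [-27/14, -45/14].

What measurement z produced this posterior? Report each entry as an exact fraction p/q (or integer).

z = [3]

x̄ = F·x = [-12, -3]
P̄ = F·P·Fᵀ + Q = [49 2; 2 3]
S = H·P̄·Hᵀ + R = [196]
K = P̄·Hᵀ·S⁻¹ = [47/98; -1/98]
x' − x̄ = [141/14, -3/14] = K·y
y = (KᵀK)⁻¹·Kᵀ·(x' − x̄) = [21]
z = y + H·x̄ = [21] + [-18] = [3]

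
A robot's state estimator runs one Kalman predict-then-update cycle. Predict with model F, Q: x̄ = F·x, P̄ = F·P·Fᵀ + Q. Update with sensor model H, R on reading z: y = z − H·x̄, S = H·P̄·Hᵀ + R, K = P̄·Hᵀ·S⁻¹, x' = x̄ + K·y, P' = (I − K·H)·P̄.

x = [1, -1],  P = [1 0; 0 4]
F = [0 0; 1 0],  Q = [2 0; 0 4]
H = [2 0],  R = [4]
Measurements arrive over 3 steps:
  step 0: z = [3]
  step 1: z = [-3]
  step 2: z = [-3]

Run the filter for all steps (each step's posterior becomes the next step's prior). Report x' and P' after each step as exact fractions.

step 0: x̄ = F·x = [0, 1]
step 0: P̄ = F·P·Fᵀ + Q = [2 0; 0 5]
step 0: y = z − H·x̄ = [3]
step 0: S = H·P̄·Hᵀ + R = [12]
step 0: K = P̄·Hᵀ·S⁻¹ = [1/3; 0]
step 0: x' = x̄ + K·y = [1, 1]
step 0: P' = (I − K·H)·P̄ = [2/3 0; 0 5]
step 1: x̄ = F·x = [0, 1]
step 1: P̄ = F·P·Fᵀ + Q = [2 0; 0 14/3]
step 1: y = z − H·x̄ = [-3]
step 1: S = H·P̄·Hᵀ + R = [12]
step 1: K = P̄·Hᵀ·S⁻¹ = [1/3; 0]
step 1: x' = x̄ + K·y = [-1, 1]
step 1: P' = (I − K·H)·P̄ = [2/3 0; 0 14/3]
step 2: x̄ = F·x = [0, -1]
step 2: P̄ = F·P·Fᵀ + Q = [2 0; 0 14/3]
step 2: y = z − H·x̄ = [-3]
step 2: S = H·P̄·Hᵀ + R = [12]
step 2: K = P̄·Hᵀ·S⁻¹ = [1/3; 0]
step 2: x' = x̄ + K·y = [-1, -1]
step 2: P' = (I − K·H)·P̄ = [2/3 0; 0 14/3]

step 0: x' = [1, 1], P' = [2/3 0; 0 5]
step 1: x' = [-1, 1], P' = [2/3 0; 0 14/3]
step 2: x' = [-1, -1], P' = [2/3 0; 0 14/3]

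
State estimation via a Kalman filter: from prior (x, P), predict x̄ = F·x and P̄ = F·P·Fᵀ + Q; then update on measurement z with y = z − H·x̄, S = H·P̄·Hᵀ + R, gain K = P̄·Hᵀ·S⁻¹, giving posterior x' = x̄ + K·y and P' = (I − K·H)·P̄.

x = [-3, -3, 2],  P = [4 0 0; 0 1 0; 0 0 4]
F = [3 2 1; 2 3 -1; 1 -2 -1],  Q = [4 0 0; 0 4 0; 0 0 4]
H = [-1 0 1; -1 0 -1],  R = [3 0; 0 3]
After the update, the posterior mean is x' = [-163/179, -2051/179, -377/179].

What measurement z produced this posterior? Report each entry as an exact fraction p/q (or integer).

x̄ = F·x = [-13, -17, 1]
P̄ = F·P·Fᵀ + Q = [48 26 4; 26 33 6; 4 6 16]
S = H·P̄·Hᵀ + R = [59 32; 32 75]
K = P̄·Hᵀ·S⁻¹ = [-1636/3401 -1660/3401; -476/3401 -1248/3401; 1540/3401 -1564/3401]
x' − x̄ = [2164/179, 992/179, -556/179] = K·y
y = (KᵀK)⁻¹·Kᵀ·(x' − x̄) = [-16, -9]
z = y + H·x̄ = [-16, -9] + [14, 12] = [-2, 3]

z = [-2, 3]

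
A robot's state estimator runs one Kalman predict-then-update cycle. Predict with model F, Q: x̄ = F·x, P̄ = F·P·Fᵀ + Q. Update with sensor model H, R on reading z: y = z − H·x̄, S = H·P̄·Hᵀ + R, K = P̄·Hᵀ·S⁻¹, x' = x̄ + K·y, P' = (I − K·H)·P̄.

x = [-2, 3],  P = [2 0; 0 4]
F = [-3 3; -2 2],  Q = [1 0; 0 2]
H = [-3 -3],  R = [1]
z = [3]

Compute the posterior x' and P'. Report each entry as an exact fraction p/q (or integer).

x̄ = F·x = [15, 10]
P̄ = F·P·Fᵀ + Q = [55 36; 36 26]
y = z − H·x̄ = [78]
S = H·P̄·Hᵀ + R = [1378]
K = P̄·Hᵀ·S⁻¹ = [-21/106; -93/689]
x' = x̄ + K·y = [-24/53, -28/53]
P' = (I − K·H)·P̄ = [97/106 -45/53; -45/53 616/689]

x' = [-24/53, -28/53]
P' = [97/106 -45/53; -45/53 616/689]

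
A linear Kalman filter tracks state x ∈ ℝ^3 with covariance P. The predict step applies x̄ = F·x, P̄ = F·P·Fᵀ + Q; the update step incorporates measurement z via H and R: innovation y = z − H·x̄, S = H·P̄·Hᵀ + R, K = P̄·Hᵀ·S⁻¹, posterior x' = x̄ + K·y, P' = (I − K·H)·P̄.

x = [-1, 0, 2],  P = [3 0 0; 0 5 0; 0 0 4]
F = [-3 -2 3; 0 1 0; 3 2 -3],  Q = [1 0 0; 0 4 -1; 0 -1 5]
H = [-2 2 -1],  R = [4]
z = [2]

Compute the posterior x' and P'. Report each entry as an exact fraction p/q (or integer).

x̄ = F·x = [9, 0, -9]
P̄ = F·P·Fᵀ + Q = [84 -10 -83; -10 9 9; -83 9 88]
y = z − H·x̄ = [11]
S = H·P̄·Hᵀ + R = [176]
K = P̄·Hᵀ·S⁻¹ = [-105/176; 29/176; 6/11]
x' = x̄ + K·y = [39/16, 29/16, -3]
P' = (I − K·H)·P̄ = [3759/176 1285/176 -283/11; 1285/176 743/176 -75/11; -283/11 -75/11 392/11]

x' = [39/16, 29/16, -3]
P' = [3759/176 1285/176 -283/11; 1285/176 743/176 -75/11; -283/11 -75/11 392/11]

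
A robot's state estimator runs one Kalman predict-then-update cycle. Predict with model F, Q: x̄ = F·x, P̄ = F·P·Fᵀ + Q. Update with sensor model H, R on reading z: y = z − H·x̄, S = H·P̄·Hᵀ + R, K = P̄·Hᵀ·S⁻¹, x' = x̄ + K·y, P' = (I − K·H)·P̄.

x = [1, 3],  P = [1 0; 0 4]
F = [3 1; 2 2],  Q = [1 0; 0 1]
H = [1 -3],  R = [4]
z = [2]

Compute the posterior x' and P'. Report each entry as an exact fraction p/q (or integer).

x̄ = F·x = [6, 8]
P̄ = F·P·Fᵀ + Q = [14 14; 14 21]
y = z − H·x̄ = [20]
S = H·P̄·Hᵀ + R = [123]
K = P̄·Hᵀ·S⁻¹ = [-28/123; -49/123]
x' = x̄ + K·y = [178/123, 4/123]
P' = (I − K·H)·P̄ = [938/123 350/123; 350/123 182/123]

x' = [178/123, 4/123]
P' = [938/123 350/123; 350/123 182/123]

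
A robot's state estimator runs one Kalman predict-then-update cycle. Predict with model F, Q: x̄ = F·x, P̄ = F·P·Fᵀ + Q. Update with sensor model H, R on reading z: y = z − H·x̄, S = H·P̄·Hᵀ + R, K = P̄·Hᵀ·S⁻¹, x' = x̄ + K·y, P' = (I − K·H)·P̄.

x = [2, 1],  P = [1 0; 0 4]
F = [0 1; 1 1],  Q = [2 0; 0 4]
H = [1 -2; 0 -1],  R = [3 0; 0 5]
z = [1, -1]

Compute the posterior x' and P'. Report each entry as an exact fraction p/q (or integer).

x' = [101/105, 8/21]
P' = [482/105 44/21; 44/21 65/42]

x̄ = F·x = [1, 3]
P̄ = F·P·Fᵀ + Q = [6 4; 4 9]
y = z − H·x̄ = [6, 2]
S = H·P̄·Hᵀ + R = [29 14; 14 14]
K = P̄·Hᵀ·S⁻¹ = [2/15 -44/105; -1/3 -13/42]
x' = x̄ + K·y = [101/105, 8/21]
P' = (I − K·H)·P̄ = [482/105 44/21; 44/21 65/42]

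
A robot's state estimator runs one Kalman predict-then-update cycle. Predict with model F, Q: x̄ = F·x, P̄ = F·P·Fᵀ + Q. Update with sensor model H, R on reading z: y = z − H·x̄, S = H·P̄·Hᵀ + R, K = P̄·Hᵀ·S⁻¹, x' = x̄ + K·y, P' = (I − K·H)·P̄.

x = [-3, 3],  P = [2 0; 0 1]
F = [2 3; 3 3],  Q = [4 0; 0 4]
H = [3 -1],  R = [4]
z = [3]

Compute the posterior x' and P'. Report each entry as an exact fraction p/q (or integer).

x' = [3/7, -96/49]
P' = [3 51/7; 51/7 1007/49]

x̄ = F·x = [3, 0]
P̄ = F·P·Fᵀ + Q = [21 21; 21 31]
y = z − H·x̄ = [-6]
S = H·P̄·Hᵀ + R = [98]
K = P̄·Hᵀ·S⁻¹ = [3/7; 16/49]
x' = x̄ + K·y = [3/7, -96/49]
P' = (I − K·H)·P̄ = [3 51/7; 51/7 1007/49]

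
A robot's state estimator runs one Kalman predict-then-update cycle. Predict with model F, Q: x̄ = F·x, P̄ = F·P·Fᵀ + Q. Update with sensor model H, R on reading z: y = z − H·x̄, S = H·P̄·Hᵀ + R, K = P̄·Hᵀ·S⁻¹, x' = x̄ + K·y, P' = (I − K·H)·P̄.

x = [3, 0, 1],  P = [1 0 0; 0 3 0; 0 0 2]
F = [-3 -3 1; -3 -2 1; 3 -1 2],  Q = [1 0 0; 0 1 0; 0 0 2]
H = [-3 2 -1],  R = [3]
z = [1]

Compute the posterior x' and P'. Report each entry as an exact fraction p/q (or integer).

x̄ = F·x = [-8, -8, 11]
P̄ = F·P·Fᵀ + Q = [39 29 4; 29 24 1; 4 1 22]
y = z − H·x̄ = [4]
S = H·P̄·Hᵀ + R = [144]
K = P̄·Hᵀ·S⁻¹ = [-7/16; -5/18; -2/9]
x' = x̄ + K·y = [-39/4, -82/9, 91/9]
P' = (I − K·H)·P̄ = [183/16 23/2 -10; 23/2 116/9 -71/9; -10 -71/9 134/9]

x' = [-39/4, -82/9, 91/9]
P' = [183/16 23/2 -10; 23/2 116/9 -71/9; -10 -71/9 134/9]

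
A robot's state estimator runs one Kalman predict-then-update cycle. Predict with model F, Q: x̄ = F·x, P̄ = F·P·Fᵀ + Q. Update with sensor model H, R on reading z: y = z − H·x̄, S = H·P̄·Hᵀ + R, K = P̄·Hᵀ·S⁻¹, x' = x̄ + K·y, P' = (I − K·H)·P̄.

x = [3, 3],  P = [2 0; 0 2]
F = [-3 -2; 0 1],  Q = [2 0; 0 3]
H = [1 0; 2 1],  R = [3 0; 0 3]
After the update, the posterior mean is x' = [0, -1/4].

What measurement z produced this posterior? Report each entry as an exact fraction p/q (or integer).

z = [3, -1]

x̄ = F·x = [-15, 3]
P̄ = F·P·Fᵀ + Q = [28 -4; -4 5]
S = H·P̄·Hᵀ + R = [31 52; 52 104]
K = P̄·Hᵀ·S⁻¹ = [2/5 3/10; -1/2 23/104]
x' − x̄ = [15, -13/4] = K·y
y = (KᵀK)⁻¹·Kᵀ·(x' − x̄) = [18, 26]
z = y + H·x̄ = [18, 26] + [-15, -27] = [3, -1]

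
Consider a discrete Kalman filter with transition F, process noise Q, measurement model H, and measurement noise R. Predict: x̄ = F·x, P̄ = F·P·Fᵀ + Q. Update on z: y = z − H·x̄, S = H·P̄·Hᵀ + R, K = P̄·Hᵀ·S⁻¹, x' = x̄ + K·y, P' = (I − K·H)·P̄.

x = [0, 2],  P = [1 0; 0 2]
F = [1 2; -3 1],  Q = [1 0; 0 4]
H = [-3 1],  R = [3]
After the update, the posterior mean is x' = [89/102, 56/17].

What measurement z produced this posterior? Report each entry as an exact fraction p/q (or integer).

x̄ = F·x = [4, 2]
P̄ = F·P·Fᵀ + Q = [10 1; 1 15]
S = H·P̄·Hᵀ + R = [102]
K = P̄·Hᵀ·S⁻¹ = [-29/102; 2/17]
x' − x̄ = [-319/102, 22/17] = K·y
y = (KᵀK)⁻¹·Kᵀ·(x' − x̄) = [11]
z = y + H·x̄ = [11] + [-10] = [1]

z = [1]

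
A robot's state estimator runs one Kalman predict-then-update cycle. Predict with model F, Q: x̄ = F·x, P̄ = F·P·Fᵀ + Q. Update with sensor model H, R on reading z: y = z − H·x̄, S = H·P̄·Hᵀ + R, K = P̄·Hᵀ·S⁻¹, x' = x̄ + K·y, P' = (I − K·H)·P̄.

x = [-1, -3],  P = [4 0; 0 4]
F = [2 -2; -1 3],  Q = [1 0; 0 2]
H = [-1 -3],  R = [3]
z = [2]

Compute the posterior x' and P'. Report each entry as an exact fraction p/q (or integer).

x' = [-41/37, -14/37]
P' = [1119/74 -197/37; -197/37 244/111]

x̄ = F·x = [4, -8]
P̄ = F·P·Fᵀ + Q = [33 -32; -32 42]
y = z − H·x̄ = [-18]
S = H·P̄·Hᵀ + R = [222]
K = P̄·Hᵀ·S⁻¹ = [21/74; -47/111]
x' = x̄ + K·y = [-41/37, -14/37]
P' = (I − K·H)·P̄ = [1119/74 -197/37; -197/37 244/111]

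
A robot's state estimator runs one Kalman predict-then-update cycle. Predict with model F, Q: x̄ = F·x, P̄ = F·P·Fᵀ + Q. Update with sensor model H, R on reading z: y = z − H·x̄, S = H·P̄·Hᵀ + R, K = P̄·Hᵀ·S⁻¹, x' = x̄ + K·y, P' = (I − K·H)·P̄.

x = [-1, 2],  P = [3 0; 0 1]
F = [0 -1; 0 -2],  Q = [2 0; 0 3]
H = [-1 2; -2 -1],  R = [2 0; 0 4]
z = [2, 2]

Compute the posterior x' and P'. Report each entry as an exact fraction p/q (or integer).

x' = [-230/193, 70/579]
P' = [110/193 28/193; 28/193 260/579]

x̄ = F·x = [-2, -4]
P̄ = F·P·Fᵀ + Q = [3 2; 2 7]
y = z − H·x̄ = [8, -6]
S = H·P̄·Hᵀ + R = [25 -14; -14 31]
K = P̄·Hᵀ·S⁻¹ = [-27/193 -62/193; 218/579 -107/579]
x' = x̄ + K·y = [-230/193, 70/579]
P' = (I − K·H)·P̄ = [110/193 28/193; 28/193 260/579]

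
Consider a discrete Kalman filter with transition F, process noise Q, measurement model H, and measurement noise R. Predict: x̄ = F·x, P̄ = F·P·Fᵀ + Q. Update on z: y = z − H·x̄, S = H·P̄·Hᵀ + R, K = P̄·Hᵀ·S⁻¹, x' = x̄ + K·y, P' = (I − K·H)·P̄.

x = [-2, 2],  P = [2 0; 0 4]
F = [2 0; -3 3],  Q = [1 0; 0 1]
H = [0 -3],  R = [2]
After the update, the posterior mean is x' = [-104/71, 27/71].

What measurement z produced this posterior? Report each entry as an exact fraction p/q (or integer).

z = [-1]

x̄ = F·x = [-4, 12]
P̄ = F·P·Fᵀ + Q = [9 -12; -12 55]
S = H·P̄·Hᵀ + R = [497]
K = P̄·Hᵀ·S⁻¹ = [36/497; -165/497]
x' − x̄ = [180/71, -825/71] = K·y
y = (KᵀK)⁻¹·Kᵀ·(x' − x̄) = [35]
z = y + H·x̄ = [35] + [-36] = [-1]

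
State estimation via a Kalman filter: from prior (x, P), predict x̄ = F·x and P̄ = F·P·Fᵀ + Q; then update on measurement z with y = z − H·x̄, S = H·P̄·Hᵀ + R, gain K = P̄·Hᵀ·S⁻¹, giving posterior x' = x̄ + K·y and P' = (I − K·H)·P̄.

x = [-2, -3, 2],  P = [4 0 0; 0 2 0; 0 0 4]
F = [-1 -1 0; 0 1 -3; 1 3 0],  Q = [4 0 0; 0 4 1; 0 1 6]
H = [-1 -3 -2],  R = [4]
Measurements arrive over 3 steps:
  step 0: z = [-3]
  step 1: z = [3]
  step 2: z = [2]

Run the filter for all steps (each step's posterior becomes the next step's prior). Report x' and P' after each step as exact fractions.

step 0: x' = [241/67, 831/268, -41/8], P' = [638/67 142/67 -8; 142/67 867/134 -41/4; -8 -41/4 157/8]
step 1: x' = [-3453785/2008471, -2785032/2008471, 2974844/2008471], P' = [17637672/2008471 -3407572/2008471 -3965410/2008471; -3407572/2008471 5312788/2008471 -5236270/2008471; -3965410/2008471 -5236270/2008471 10428714/2008471]
step 2: x' = [2055780161/1066969363, 219422748/1066969363, -4944968521/2133938726], P' = [10133800912/1066969363 -1831236720/1066969363 -2424298440/1066969363; -1831236720/1066969363 2790584246/1066969363 -2736776265/1066969363; -2424298440/1066969363 -2736776265/1066969363 11264339909/2133938726]

step 0: x̄ = F·x = [5, -9, -11]
step 0: P̄ = F·P·Fᵀ + Q = [10 -2 -10; -2 42 7; -10 7 28]
step 0: y = z − H·x̄ = [-47]
step 0: S = H·P̄·Hᵀ + R = [536]
step 0: K = P̄·Hᵀ·S⁻¹ = [2/67; -69/268; -1/8]
step 0: x' = x̄ + K·y = [241/67, 831/268, -41/8]
step 0: P' = (I − K·H)·P̄ = [638/67 142/67 -8; 142/67 867/134 -41/4; -8 -41/4 157/8]
step 1: x̄ = F·x = [-1795/268, 9903/536, 3457/268]
step 1: P̄ = F·P·Fᵀ + Q = [3247/134 -16975/268 -5013/134; -16975/268 133247/536 37193/268; -5013/134 37193/268 11587/134]
step 1: y = z − H·x̄ = [41555/536]
step 1: S = H·P̄·Hᵀ + R = [2008471/536]
step 1: K = P̄·Hᵀ·S⁻¹ = [128966/2008471; -514563/2008471; -295802/2008471]
step 1: x' = x̄ + K·y = [-3453785/2008471, -2785032/2008471, 2974844/2008471]
step 1: P' = (I − K·H)·P̄ = [17637672/2008471 -3407572/2008471 -3965410/2008471; -3407572/2008471 5312788/2008471 -5236270/2008471; -3965410/2008471 -5236270/2008471 10428714/2008471]
step 2: x̄ = F·x = [6238817/2008471, -11709564/2008471, -11808881/2008471]
step 2: P̄ = F·P·Fᵀ + Q = [24169200/2008471 -29510256/2008471 -19945748/2008471; -29510256/2008471 138622718/2008471 73561923/2008471; -19945748/2008471 73561923/2008471 57058158/2008471]
step 2: y = z − H·x̄ = [-48490695/2008471]
step 2: S = H·P̄·Hᵀ + R = [2133938726/2008471]
step 2: K = P̄·Hᵀ·S⁻¹ = [52126532/1066969363; -266740872/1066969363; -314856337/2133938726]
step 2: x' = x̄ + K·y = [2055780161/1066969363, 219422748/1066969363, -4944968521/2133938726]
step 2: P' = (I − K·H)·P̄ = [10133800912/1066969363 -1831236720/1066969363 -2424298440/1066969363; -1831236720/1066969363 2790584246/1066969363 -2736776265/1066969363; -2424298440/1066969363 -2736776265/1066969363 11264339909/2133938726]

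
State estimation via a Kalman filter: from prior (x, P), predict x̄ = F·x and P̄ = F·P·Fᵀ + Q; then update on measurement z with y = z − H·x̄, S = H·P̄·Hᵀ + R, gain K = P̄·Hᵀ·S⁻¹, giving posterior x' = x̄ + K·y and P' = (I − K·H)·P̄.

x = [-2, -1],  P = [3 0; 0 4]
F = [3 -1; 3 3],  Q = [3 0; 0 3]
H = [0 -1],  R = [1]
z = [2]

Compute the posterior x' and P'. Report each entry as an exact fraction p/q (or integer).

x̄ = F·x = [-5, -9]
P̄ = F·P·Fᵀ + Q = [34 15; 15 66]
y = z − H·x̄ = [-7]
S = H·P̄·Hᵀ + R = [67]
K = P̄·Hᵀ·S⁻¹ = [-15/67; -66/67]
x' = x̄ + K·y = [-230/67, -141/67]
P' = (I − K·H)·P̄ = [2053/67 15/67; 15/67 66/67]

x' = [-230/67, -141/67]
P' = [2053/67 15/67; 15/67 66/67]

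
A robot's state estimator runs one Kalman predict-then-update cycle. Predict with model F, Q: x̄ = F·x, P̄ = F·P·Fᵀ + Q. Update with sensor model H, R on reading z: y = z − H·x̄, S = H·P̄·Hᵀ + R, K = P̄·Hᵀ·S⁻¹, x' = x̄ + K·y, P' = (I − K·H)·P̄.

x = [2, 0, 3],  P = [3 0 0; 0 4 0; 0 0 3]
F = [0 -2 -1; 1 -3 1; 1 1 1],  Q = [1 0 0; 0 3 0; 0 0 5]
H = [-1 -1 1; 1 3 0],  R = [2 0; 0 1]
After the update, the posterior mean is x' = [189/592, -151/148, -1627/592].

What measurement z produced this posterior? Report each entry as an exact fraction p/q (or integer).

z = [-3, -3]

x̄ = F·x = [-3, 5, 5]
P̄ = F·P·Fᵀ + Q = [20 21 -11; 21 45 -6; -11 -6 15]
S = H·P̄·Hᵀ + R = [158 -268; -268 552]
K = P̄·Hᵀ·S⁻¹ = [-1615/3848 -411/7696; 129/962 669/1924; 2473/3848 1997/7696]
x' − x̄ = [1965/592, -891/148, -4587/592] = K·y
y = (KᵀK)⁻¹·Kᵀ·(x' − x̄) = [-6, -15]
z = y + H·x̄ = [-6, -15] + [3, 12] = [-3, -3]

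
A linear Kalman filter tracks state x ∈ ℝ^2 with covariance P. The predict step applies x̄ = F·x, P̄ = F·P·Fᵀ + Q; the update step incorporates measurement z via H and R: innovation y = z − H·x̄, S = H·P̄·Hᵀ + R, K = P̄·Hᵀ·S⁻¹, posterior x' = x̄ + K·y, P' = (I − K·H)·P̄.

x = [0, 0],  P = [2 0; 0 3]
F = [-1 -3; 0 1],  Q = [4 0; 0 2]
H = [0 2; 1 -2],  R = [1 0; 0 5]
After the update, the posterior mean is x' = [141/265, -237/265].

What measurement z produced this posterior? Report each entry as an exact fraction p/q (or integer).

x̄ = F·x = [0, 0]
P̄ = F·P·Fᵀ + Q = [33 -9; -9 5]
S = H·P̄·Hᵀ + R = [21 -38; -38 94]
K = P̄·Hᵀ·S⁻¹ = [123/265 387/530; 109/265 -19/530]
x' − x̄ = [141/265, -237/265] = K·y
y = (KᵀK)⁻¹·Kᵀ·(x' − x̄) = [-2, 2]
z = y + H·x̄ = [-2, 2] + [0, 0] = [-2, 2]

z = [-2, 2]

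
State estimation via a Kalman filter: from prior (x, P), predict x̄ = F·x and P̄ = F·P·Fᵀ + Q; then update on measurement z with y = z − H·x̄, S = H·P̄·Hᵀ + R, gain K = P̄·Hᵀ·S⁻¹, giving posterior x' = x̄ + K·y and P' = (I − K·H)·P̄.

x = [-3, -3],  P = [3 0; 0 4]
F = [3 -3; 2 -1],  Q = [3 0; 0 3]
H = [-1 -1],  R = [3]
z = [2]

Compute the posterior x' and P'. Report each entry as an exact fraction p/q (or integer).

x' = [24/37, -395/148]
P' = [138/37 -66/37; -66/37 411/148]

x̄ = F·x = [0, -3]
P̄ = F·P·Fᵀ + Q = [66 30; 30 19]
y = z − H·x̄ = [-1]
S = H·P̄·Hᵀ + R = [148]
K = P̄·Hᵀ·S⁻¹ = [-24/37; -49/148]
x' = x̄ + K·y = [24/37, -395/148]
P' = (I − K·H)·P̄ = [138/37 -66/37; -66/37 411/148]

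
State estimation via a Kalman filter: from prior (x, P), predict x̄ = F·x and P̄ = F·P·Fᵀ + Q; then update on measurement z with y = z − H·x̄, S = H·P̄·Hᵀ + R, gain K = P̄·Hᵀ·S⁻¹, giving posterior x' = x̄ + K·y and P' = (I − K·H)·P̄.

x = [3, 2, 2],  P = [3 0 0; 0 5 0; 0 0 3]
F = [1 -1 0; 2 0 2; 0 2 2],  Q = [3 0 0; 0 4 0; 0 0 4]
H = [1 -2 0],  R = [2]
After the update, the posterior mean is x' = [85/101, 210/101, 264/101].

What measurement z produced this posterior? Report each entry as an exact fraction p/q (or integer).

x̄ = F·x = [1, 10, 8]
P̄ = F·P·Fᵀ + Q = [11 6 -10; 6 28 12; -10 12 36]
S = H·P̄·Hᵀ + R = [101]
K = P̄·Hᵀ·S⁻¹ = [-1/101; -50/101; -34/101]
x' − x̄ = [-16/101, -800/101, -544/101] = K·y
y = (KᵀK)⁻¹·Kᵀ·(x' − x̄) = [16]
z = y + H·x̄ = [16] + [-19] = [-3]

z = [-3]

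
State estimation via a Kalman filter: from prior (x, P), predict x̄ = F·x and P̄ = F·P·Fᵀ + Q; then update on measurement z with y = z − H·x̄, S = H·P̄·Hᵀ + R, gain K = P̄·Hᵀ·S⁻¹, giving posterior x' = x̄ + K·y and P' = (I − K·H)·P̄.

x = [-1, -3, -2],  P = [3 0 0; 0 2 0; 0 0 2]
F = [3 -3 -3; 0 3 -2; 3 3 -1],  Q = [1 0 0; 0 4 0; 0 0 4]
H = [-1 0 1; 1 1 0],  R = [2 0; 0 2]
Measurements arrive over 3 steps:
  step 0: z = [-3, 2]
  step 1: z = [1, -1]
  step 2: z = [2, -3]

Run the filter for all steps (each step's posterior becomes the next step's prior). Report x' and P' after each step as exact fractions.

step 0: x̄ = F·x = [12, -5, -10]
step 0: P̄ = F·P·Fᵀ + Q = [64 -6 15; -6 30 22; 15 22 51]
step 0: y = z − H·x̄ = [19, -5]
step 0: S = H·P̄·Hᵀ + R = [87 -21; -21 84]
step 0: K = P̄·Hᵀ·S⁻¹ = [-46/109 1339/2289; 136/327 892/2289; 181/327 1325/2289]
step 0: x' = x̄ + K·y = [2419/2289, 2183/2289, -1814/763]
step 0: P' = (I − K·H)·P̄ = [21500/2289 -6274/763 19568/2289; -6274/763 20606/2289 -16918/2289; 19568/2289 -16918/2289 22102/2289]
step 1: x̄ = F·x = [5678/763, 5811/763, 6416/763]
step 1: P̄ = F·P·Fᵀ + Q = [87403/763 -96298/763 -19652/763; -96298/763 486034/2289 95114/2289; -19652/763 95114/2289 55516/2289]
step 1: y = z − H·x̄ = [25/763, -12252/763]
step 1: S = H·P̄·Hᵀ + R = [440215/2289 62843/2289; 62843/2289 175033/2289]
step 1: K = P̄·Hᵀ·S⁻¹ = [-16615/22271 2570/22271; 11975798/15968307 13685402/15968307; 3880319/15968307 1905533/15968307]
step 1: x' = x̄ + K·y = [123921/22271, -97748779/15968307, 103804817/15968307]
step 1: P' = (I − K·H)·P̄ = [249926/22271 -244786/22271 216696/22271; -244786/22271 202882366/15968307 -151559966/15968307; 216696/22271 -151559966/15968307 163131670/15968307]
step 2: x̄ = F·x = [82795319/5322769, -500855971/15968307, -130497083/15968307]
step 2: P̄ = F·P·Fᵀ + Q = [852439087/5322769 -968100542/5322769 -226288798/5322769; -968100542/5322769 4361060794/15968307 1004414078/15968307; -226288798/5322769 1004414078/15968307 483644158/15968307]
step 2: y = z − H·x̄ = [410819654/15968307, 204565093/15968307]
step 2: S = H·P̄·Hᵀ + R = [4430630821/15968307 672532049/15968307; 672532049/15968307 1141711417/15968307]
step 2: K = P̄·Hᵀ·S⁻¹ = [-737308625/981153182 952895845/6868072274; 7789778566/10302108411 59894037094/72114758877; 1779481/7395627 7424029/51769389]
step 2: x' = x̄ + K·y = [-13742483021/6868072274, -91776752911/72114758877, -7498396/51769389]
step 2: P' = (I − K·H)·P̄ = [5332065793/490576591 -36371564706/3434036137 23089232/2465209; -36371564706/3434036137 883590933014/72114758877 -470025814/51769389; 23089232/2465209 -470025814/51769389 72826658/7395627]

step 0: x' = [2419/2289, 2183/2289, -1814/763], P' = [21500/2289 -6274/763 19568/2289; -6274/763 20606/2289 -16918/2289; 19568/2289 -16918/2289 22102/2289]
step 1: x' = [123921/22271, -97748779/15968307, 103804817/15968307], P' = [249926/22271 -244786/22271 216696/22271; -244786/22271 202882366/15968307 -151559966/15968307; 216696/22271 -151559966/15968307 163131670/15968307]
step 2: x' = [-13742483021/6868072274, -91776752911/72114758877, -7498396/51769389], P' = [5332065793/490576591 -36371564706/3434036137 23089232/2465209; -36371564706/3434036137 883590933014/72114758877 -470025814/51769389; 23089232/2465209 -470025814/51769389 72826658/7395627]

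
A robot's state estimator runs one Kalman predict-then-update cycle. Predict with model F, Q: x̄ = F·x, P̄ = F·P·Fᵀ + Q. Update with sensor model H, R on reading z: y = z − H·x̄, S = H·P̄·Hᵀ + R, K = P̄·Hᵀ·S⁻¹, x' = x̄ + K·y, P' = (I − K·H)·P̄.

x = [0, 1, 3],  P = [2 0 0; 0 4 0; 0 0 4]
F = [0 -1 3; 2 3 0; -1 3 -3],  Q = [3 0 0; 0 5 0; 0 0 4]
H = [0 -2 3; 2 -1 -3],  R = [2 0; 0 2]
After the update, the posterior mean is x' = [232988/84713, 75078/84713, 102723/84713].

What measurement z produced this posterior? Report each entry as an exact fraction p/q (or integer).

x̄ = F·x = [8, 3, -6]
P̄ = F·P·Fᵀ + Q = [43 -12 -48; -12 49 32; -48 32 78]
S = H·P̄·Hᵀ + R = [516 -748; -748 1741]
K = P̄·Hᵀ·S⁻¹ = [-6976/84713 8778/84713; -64947/169426 -22175/84713; 12597/169426 -14908/84713]
x' − x̄ = [-444716/84713, -179061/84713, 611001/84713] = K·y
y = (KᵀK)⁻¹·Kᵀ·(x' − x̄) = [26, -30]
z = y + H·x̄ = [26, -30] + [-24, 31] = [2, 1]

z = [2, 1]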